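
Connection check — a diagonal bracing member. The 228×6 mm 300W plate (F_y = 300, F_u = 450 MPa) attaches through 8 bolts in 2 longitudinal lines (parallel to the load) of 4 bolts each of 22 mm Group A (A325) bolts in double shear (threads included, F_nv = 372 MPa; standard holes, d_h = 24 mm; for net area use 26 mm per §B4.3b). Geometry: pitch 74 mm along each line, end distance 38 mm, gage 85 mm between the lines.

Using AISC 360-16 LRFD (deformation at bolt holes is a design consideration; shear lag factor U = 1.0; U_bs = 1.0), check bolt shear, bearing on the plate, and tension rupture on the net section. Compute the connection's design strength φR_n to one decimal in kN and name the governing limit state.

356.4 kN (net-section rupture governs)

Bolt shear: A_b = π(22)²/4 = 380.13 mm². φR_n = 0.75 × 372 × 380.13 × 8 × 2 = 1696.9 kN.
Bearing (6 mm plate, F_u = 450 MPa): end bolts L_c = 38 − 24/2 = 26, R_n = min(1.2×26×6×450, 2.4×22×6×450) = 84.24 kN/bolt; interior L_c = 74 − 24 = 50, R_n = 142.56 kN/bolt. φR_n = 0.75 × (2×84.24 + 6×142.56) = 767.9 kN.
Tension rupture (net): A_n = (228 − 2×26)×6 = 1056 mm² (U = 1.0, A_e = A_n). φR_n = 0.75 × 450 × 1056 = 356.4 kN.
Governing: min(1696.9, 767.9, 356.4) = 356.4 kN → net-section rupture.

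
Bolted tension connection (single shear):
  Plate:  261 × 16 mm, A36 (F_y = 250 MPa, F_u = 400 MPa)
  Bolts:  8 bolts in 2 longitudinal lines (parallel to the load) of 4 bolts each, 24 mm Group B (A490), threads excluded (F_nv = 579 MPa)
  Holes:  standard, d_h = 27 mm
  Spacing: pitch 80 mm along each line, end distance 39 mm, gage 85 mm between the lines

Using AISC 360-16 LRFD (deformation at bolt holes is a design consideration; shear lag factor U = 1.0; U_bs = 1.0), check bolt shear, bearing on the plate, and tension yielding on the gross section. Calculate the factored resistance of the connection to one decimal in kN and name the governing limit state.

Bolt shear: A_b = π(24)²/4 = 452.39 mm². φR_n = 0.75 × 579 × 452.39 × 8 × 1 = 1571.6 kN.
Bearing (16 mm plate, F_u = 400 MPa): end bolts L_c = 39 − 27/2 = 25.5, R_n = min(1.2×25.5×16×400, 2.4×24×16×400) = 195.84 kN/bolt; interior L_c = 80 − 27 = 53, R_n = 368.64 kN/bolt. φR_n = 0.75 × (2×195.84 + 6×368.64) = 1952.6 kN.
Tension yield (gross): A_g = 261×16 = 4176 mm². φR_n = 0.90 × 250 × 4176 = 939.6 kN.
Governing: min(1571.6, 1952.6, 939.6) = 939.6 kN → gross-section yield.

939.6 kN (gross-section yield governs)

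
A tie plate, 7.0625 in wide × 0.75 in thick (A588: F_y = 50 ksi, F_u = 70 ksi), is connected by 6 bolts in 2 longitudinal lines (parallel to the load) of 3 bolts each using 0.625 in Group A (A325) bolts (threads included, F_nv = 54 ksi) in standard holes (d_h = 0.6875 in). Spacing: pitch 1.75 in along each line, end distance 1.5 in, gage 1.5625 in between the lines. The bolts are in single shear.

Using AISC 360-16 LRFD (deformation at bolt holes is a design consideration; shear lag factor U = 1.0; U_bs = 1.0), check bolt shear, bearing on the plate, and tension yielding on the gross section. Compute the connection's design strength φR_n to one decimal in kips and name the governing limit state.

Bolt shear: A_b = π(0.625)²/4 = 0.3068 in². φR_n = 0.75 × 54 × 0.3068 × 6 × 1 = 74.6 kips.
Bearing (0.75 in plate, F_u = 70 ksi): end bolts L_c = 1.5 − 0.6875/2 = 1.15625, R_n = min(1.2×1.15625×0.75×70, 2.4×0.625×0.75×70) = 72.844 kips/bolt; interior L_c = 1.75 − 0.6875 = 1.0625, R_n = 66.938 kips/bolt. φR_n = 0.75 × (2×72.844 + 4×66.938) = 310.1 kips.
Tension yield (gross): A_g = 7.0625×0.75 = 5.2969 in². φR_n = 0.90 × 50 × 5.2969 = 238.4 kips.
Governing: min(74.6, 310.1, 238.4) = 74.6 kips → bolt shear.

74.6 kips (bolt shear governs)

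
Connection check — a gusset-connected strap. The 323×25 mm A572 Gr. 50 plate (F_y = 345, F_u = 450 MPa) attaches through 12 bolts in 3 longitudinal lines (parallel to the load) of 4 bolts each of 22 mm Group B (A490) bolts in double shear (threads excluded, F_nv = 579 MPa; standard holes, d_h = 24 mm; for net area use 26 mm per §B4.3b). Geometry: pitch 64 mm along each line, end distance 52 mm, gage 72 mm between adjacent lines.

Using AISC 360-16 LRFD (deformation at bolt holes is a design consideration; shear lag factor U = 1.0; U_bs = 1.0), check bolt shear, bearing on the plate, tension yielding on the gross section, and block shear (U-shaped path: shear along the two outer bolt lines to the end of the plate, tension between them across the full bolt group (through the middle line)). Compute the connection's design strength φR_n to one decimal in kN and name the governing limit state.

2325.4 kN (block shear governs)

Bolt shear: A_b = π(22)²/4 = 380.13 mm². φR_n = 0.75 × 579 × 380.13 × 12 × 2 = 3961.7 kN.
Bearing (25 mm plate, F_u = 450 MPa): end bolts L_c = 52 − 24/2 = 40, R_n = min(1.2×40×25×450, 2.4×22×25×450) = 540 kN/bolt; interior L_c = 64 − 24 = 40, R_n = 540 kN/bolt. φR_n = 0.75 × (3×540 + 9×540) = 4860.0 kN.
Tension yield (gross): A_g = 323×25 = 8075 mm². φR_n = 0.90 × 345 × 8075 = 2507.3 kN.
Block shear: shear path 2×[52+3×64] = 2×244 mm, A_gv = 12200, A_nv = 2×(244 − 3.5×26)×25 = 7650 mm²; tension across gage: (144 − 2×26)×25 = 2300 mm². R_n = min(0.6×450×7650, 0.6×345×12200) + 1.0×450×2300 = min(2065.5, 2525.4) + 1035 = 3100.5 kN. φR_n = 0.75 × 3100.5 = 2325.4 kN.
Governing: min(3961.7, 4860.0, 2507.3, 2325.4) = 2325.4 kN → block shear.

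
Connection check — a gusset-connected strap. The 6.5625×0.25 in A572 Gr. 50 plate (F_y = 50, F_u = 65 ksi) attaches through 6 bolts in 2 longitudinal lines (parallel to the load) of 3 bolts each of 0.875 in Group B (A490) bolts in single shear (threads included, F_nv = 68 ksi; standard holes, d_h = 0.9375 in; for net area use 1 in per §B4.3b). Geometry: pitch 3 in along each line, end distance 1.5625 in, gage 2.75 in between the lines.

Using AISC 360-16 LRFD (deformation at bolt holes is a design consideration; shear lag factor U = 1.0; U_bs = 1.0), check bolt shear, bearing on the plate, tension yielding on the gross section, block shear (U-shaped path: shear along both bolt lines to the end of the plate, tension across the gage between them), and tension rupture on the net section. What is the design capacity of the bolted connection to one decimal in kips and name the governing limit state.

55.6 kips (net-section rupture governs)

Bolt shear: A_b = π(0.875)²/4 = 0.60132 in². φR_n = 0.75 × 68 × 0.60132 × 6 × 1 = 184.0 kips.
Bearing (0.25 in plate, F_u = 65 ksi): end bolts L_c = 1.5625 − 0.9375/2 = 1.09375, R_n = min(1.2×1.09375×0.25×65, 2.4×0.875×0.25×65) = 21.328 kips/bolt; interior L_c = 3 − 0.9375 = 2.0625, R_n = 34.125 kips/bolt. φR_n = 0.75 × (2×21.328 + 4×34.125) = 134.4 kips.
Tension yield (gross): A_g = 6.5625×0.25 = 1.6406 in². φR_n = 0.90 × 50 × 1.6406 = 73.8 kips.
Block shear: shear path 2×[1.5625+2×3] = 2×7.5625 in, A_gv = 3.7813, A_nv = 2×(7.5625 − 2.5×1)×0.25 = 2.5313 in²; tension across gage: (2.75 − 1×1)×0.25 = 0.4375 in². R_n = min(0.6×65×2.5313, 0.6×50×3.7813) + 1.0×65×0.4375 = min(98.721, 113.44) + 28.438 = 127.16 kips. φR_n = 0.75 × 127.16 = 95.4 kips.
Tension rupture (net): A_n = (6.5625 − 2×1)×0.25 = 1.1406 in² (U = 1.0, A_e = A_n). φR_n = 0.75 × 65 × 1.1406 = 55.6 kips.
Governing: min(184.0, 134.4, 73.8, 95.4, 55.6) = 55.6 kips → net-section rupture.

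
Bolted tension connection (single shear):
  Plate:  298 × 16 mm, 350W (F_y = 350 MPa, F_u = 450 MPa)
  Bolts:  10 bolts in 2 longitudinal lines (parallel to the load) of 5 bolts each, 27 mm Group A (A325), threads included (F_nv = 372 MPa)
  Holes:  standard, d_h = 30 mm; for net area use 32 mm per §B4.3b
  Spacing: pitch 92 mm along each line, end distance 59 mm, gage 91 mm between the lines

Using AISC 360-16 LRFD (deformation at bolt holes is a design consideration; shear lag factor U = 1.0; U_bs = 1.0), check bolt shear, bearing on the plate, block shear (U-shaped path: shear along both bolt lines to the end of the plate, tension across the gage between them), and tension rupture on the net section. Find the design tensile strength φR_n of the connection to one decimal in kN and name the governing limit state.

Bolt shear: A_b = π(27)²/4 = 572.56 mm². φR_n = 0.75 × 372 × 572.56 × 10 × 1 = 1597.4 kN.
Bearing (16 mm plate, F_u = 450 MPa): end bolts L_c = 59 − 30/2 = 44, R_n = min(1.2×44×16×450, 2.4×27×16×450) = 380.16 kN/bolt; interior L_c = 92 − 30 = 62, R_n = 466.56 kN/bolt. φR_n = 0.75 × (2×380.16 + 8×466.56) = 3369.6 kN.
Block shear: shear path 2×[59+4×92] = 2×427 mm, A_gv = 13664, A_nv = 2×(427 − 4.5×32)×16 = 9056 mm²; tension across gage: (91 − 1×32)×16 = 944 mm². R_n = min(0.6×450×9056, 0.6×350×13664) + 1.0×450×944 = min(2445.1, 2869.4) + 424.8 = 2869.9 kN. φR_n = 0.75 × 2869.9 = 2152.4 kN.
Tension rupture (net): A_n = (298 − 2×32)×16 = 3744 mm² (U = 1.0, A_e = A_n). φR_n = 0.75 × 450 × 3744 = 1263.6 kN.
Governing: min(1597.4, 3369.6, 2152.4, 1263.6) = 1263.6 kN → net-section rupture.

1263.6 kN (net-section rupture governs)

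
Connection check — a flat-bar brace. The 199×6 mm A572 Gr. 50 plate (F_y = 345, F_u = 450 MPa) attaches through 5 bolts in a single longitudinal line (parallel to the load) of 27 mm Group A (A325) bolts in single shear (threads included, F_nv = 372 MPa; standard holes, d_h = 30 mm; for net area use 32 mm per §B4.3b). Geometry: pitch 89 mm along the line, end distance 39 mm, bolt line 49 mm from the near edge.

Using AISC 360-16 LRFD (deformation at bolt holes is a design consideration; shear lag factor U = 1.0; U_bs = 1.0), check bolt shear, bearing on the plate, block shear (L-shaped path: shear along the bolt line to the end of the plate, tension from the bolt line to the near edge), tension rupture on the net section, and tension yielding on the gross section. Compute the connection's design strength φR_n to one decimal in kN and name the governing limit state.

338.2 kN (net-section rupture governs)

Bolt shear: A_b = π(27)²/4 = 572.56 mm². φR_n = 0.75 × 372 × 572.56 × 5 × 1 = 798.7 kN.
Bearing (6 mm plate, F_u = 450 MPa): end bolts L_c = 39 − 30/2 = 24, R_n = min(1.2×24×6×450, 2.4×27×6×450) = 77.76 kN/bolt; interior L_c = 89 − 30 = 59, R_n = 174.96 kN/bolt. φR_n = 0.75 × (1×77.76 + 4×174.96) = 583.2 kN.
Block shear: shear path 1×[39+4×89] = 1×395 mm, A_gv = 2370, A_nv = 1×(395 − 4.5×32)×6 = 1506 mm²; tension to near edge: (49 − 0.5×32)×6 = 198 mm². R_n = min(0.6×450×1506, 0.6×345×2370) + 1.0×450×198 = min(406.62, 490.59) + 89.1 = 495.72 kN. φR_n = 0.75 × 495.72 = 371.8 kN.
Tension rupture (net): A_n = (199 − 1×32)×6 = 1002 mm² (U = 1.0, A_e = A_n). φR_n = 0.75 × 450 × 1002 = 338.2 kN.
Tension yield (gross): A_g = 199×6 = 1194 mm². φR_n = 0.90 × 345 × 1194 = 370.7 kN.
Governing: min(798.7, 583.2, 371.8, 338.2, 370.7) = 338.2 kN → net-section rupture.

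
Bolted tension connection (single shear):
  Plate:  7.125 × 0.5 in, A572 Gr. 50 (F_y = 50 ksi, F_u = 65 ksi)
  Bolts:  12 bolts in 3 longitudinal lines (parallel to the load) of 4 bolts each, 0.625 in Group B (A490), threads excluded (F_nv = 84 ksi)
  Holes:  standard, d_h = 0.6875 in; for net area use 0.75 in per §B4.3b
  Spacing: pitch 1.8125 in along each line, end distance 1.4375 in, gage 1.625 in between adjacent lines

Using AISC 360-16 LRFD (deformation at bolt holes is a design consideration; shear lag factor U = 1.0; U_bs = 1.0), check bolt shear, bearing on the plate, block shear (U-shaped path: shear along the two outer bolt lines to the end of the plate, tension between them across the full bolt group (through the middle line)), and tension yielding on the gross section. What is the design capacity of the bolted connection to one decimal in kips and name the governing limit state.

Bolt shear: A_b = π(0.625)²/4 = 0.3068 in². φR_n = 0.75 × 84 × 0.3068 × 12 × 1 = 231.9 kips.
Bearing (0.5 in plate, F_u = 65 ksi): end bolts L_c = 1.4375 − 0.6875/2 = 1.09375, R_n = min(1.2×1.09375×0.5×65, 2.4×0.625×0.5×65) = 42.656 kips/bolt; interior L_c = 1.8125 − 0.6875 = 1.125, R_n = 43.875 kips/bolt. φR_n = 0.75 × (3×42.656 + 9×43.875) = 392.1 kips.
Block shear: shear path 2×[1.4375+3×1.8125] = 2×6.875 in, A_gv = 6.875, A_nv = 2×(6.875 − 3.5×0.75)×0.5 = 4.25 in²; tension across gage: (3.25 − 2×0.75)×0.5 = 0.875 in². R_n = min(0.6×65×4.25, 0.6×50×6.875) + 1.0×65×0.875 = min(165.75, 206.25) + 56.875 = 222.63 kips. φR_n = 0.75 × 222.63 = 167.0 kips.
Tension yield (gross): A_g = 7.125×0.5 = 3.5625 in². φR_n = 0.90 × 50 × 3.5625 = 160.3 kips.
Governing: min(231.9, 392.1, 167.0, 160.3) = 160.3 kips → gross-section yield.

160.3 kips (gross-section yield governs)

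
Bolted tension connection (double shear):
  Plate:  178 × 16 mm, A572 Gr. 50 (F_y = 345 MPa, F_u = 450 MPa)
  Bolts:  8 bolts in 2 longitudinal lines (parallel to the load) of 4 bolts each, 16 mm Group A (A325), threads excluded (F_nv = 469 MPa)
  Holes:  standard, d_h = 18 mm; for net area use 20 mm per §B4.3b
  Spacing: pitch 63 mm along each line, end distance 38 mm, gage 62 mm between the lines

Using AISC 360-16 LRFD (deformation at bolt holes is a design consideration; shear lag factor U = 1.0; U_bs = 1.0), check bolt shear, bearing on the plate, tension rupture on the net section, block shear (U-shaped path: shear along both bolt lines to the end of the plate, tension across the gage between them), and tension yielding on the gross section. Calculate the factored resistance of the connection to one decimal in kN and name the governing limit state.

745.2 kN (net-section rupture governs)

Bolt shear: A_b = π(16)²/4 = 201.06 mm². φR_n = 0.75 × 469 × 201.06 × 8 × 2 = 1131.6 kN.
Bearing (16 mm plate, F_u = 450 MPa): end bolts L_c = 38 − 18/2 = 29, R_n = min(1.2×29×16×450, 2.4×16×16×450) = 250.56 kN/bolt; interior L_c = 63 − 18 = 45, R_n = 276.48 kN/bolt. φR_n = 0.75 × (2×250.56 + 6×276.48) = 1620.0 kN.
Tension rupture (net): A_n = (178 − 2×20)×16 = 2208 mm² (U = 1.0, A_e = A_n). φR_n = 0.75 × 450 × 2208 = 745.2 kN.
Block shear: shear path 2×[38+3×63] = 2×227 mm, A_gv = 7264, A_nv = 2×(227 − 3.5×20)×16 = 5024 mm²; tension across gage: (62 − 1×20)×16 = 672 mm². R_n = min(0.6×450×5024, 0.6×345×7264) + 1.0×450×672 = min(1356.5, 1503.6) + 302.4 = 1658.9 kN. φR_n = 0.75 × 1658.9 = 1244.2 kN.
Tension yield (gross): A_g = 178×16 = 2848 mm². φR_n = 0.90 × 345 × 2848 = 884.3 kN.
Governing: min(1131.6, 1620.0, 745.2, 1244.2, 884.3) = 745.2 kN → net-section rupture.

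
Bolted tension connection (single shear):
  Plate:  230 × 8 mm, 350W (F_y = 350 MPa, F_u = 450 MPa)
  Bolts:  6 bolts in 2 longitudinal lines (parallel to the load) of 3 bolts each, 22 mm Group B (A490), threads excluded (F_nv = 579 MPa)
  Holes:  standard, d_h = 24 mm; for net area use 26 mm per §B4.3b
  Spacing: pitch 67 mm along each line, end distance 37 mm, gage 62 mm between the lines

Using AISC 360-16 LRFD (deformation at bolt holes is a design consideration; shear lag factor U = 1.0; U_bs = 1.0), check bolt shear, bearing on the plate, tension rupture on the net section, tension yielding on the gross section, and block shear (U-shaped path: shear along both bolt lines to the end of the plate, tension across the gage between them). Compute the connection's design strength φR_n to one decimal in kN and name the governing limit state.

Bolt shear: A_b = π(22)²/4 = 380.13 mm². φR_n = 0.75 × 579 × 380.13 × 6 × 1 = 990.4 kN.
Bearing (8 mm plate, F_u = 450 MPa): end bolts L_c = 37 − 24/2 = 25, R_n = min(1.2×25×8×450, 2.4×22×8×450) = 108 kN/bolt; interior L_c = 67 − 24 = 43, R_n = 185.76 kN/bolt. φR_n = 0.75 × (2×108 + 4×185.76) = 719.3 kN.
Tension rupture (net): A_n = (230 − 2×26)×8 = 1424 mm² (U = 1.0, A_e = A_n). φR_n = 0.75 × 450 × 1424 = 480.6 kN.
Tension yield (gross): A_g = 230×8 = 1840 mm². φR_n = 0.90 × 350 × 1840 = 579.6 kN.
Block shear: shear path 2×[37+2×67] = 2×171 mm, A_gv = 2736, A_nv = 2×(171 − 2.5×26)×8 = 1696 mm²; tension across gage: (62 − 1×26)×8 = 288 mm². R_n = min(0.6×450×1696, 0.6×350×2736) + 1.0×450×288 = min(457.92, 574.56) + 129.6 = 587.52 kN. φR_n = 0.75 × 587.52 = 440.6 kN.
Governing: min(990.4, 719.3, 480.6, 579.6, 440.6) = 440.6 kN → block shear.

440.6 kN (block shear governs)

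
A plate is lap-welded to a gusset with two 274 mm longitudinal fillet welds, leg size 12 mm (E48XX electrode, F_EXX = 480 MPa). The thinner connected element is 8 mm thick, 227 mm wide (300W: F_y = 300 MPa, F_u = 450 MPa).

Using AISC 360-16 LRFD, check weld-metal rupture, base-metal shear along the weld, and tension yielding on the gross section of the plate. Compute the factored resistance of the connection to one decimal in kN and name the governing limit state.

490.3 kN (gross-section yield governs)

Weld metal: throat = 0.707×12 = 8.484 mm, L = 2×274 = 548 mm. φR_n = 0.75 × 0.6 × 480 × 8.484 × 548 = 1004.2 kN.
Base metal shear (8 mm plate): yield φR_n = 1.0×0.6×300×8×548 = 789.1 kN; rupture φR_n = 0.75×0.6×450×8×548 = 887.8 kN; take 789.1 kN (yield).
Tension yield (gross): A_g = 227×8 = 1816 mm². φR_n = 0.90 × 300 × 1816 = 490.3 kN.
Governing: min(1004.2, 789.1, 490.3) = 490.3 kN → gross-section yield.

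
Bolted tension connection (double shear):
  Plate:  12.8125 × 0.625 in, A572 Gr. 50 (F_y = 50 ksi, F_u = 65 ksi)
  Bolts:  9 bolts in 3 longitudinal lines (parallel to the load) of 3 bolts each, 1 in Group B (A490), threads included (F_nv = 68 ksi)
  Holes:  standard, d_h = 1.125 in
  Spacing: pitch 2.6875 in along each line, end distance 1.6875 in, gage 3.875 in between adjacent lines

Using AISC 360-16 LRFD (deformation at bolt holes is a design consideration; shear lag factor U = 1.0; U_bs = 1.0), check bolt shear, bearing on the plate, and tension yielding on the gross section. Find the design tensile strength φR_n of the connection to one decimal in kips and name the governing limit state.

360.4 kips (gross-section yield governs)

Bolt shear: A_b = π(1)²/4 = 0.7854 in². φR_n = 0.75 × 68 × 0.7854 × 9 × 2 = 721.0 kips.
Bearing (0.625 in plate, F_u = 65 ksi): end bolts L_c = 1.6875 − 1.125/2 = 1.125, R_n = min(1.2×1.125×0.625×65, 2.4×1×0.625×65) = 54.844 kips/bolt; interior L_c = 2.6875 − 1.125 = 1.5625, R_n = 76.172 kips/bolt. φR_n = 0.75 × (3×54.844 + 6×76.172) = 466.2 kips.
Tension yield (gross): A_g = 12.8125×0.625 = 8.0078 in². φR_n = 0.90 × 50 × 8.0078 = 360.4 kips.
Governing: min(721.0, 466.2, 360.4) = 360.4 kips → gross-section yield.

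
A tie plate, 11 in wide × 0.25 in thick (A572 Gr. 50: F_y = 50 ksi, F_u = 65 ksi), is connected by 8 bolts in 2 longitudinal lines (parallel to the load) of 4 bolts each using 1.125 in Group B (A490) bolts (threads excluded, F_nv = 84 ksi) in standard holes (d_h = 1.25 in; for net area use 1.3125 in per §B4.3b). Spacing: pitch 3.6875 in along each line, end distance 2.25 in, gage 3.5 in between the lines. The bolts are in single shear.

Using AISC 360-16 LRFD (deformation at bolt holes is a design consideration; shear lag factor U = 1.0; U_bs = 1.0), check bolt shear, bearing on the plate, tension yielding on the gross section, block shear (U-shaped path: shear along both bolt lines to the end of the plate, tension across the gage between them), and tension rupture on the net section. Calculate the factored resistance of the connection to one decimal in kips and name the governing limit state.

Bolt shear: A_b = π(1.125)²/4 = 0.99402 in². φR_n = 0.75 × 84 × 0.99402 × 8 × 1 = 501.0 kips.
Bearing (0.25 in plate, F_u = 65 ksi): end bolts L_c = 2.25 − 1.25/2 = 1.625, R_n = min(1.2×1.625×0.25×65, 2.4×1.125×0.25×65) = 31.688 kips/bolt; interior L_c = 3.6875 − 1.25 = 2.4375, R_n = 43.875 kips/bolt. φR_n = 0.75 × (2×31.688 + 6×43.875) = 245.0 kips.
Tension yield (gross): A_g = 11×0.25 = 2.75 in². φR_n = 0.90 × 50 × 2.75 = 123.8 kips.
Block shear: shear path 2×[2.25+3×3.6875] = 2×13.3125 in, A_gv = 6.6563, A_nv = 2×(13.3125 − 3.5×1.3125)×0.25 = 4.3594 in²; tension across gage: (3.5 − 1×1.3125)×0.25 = 0.54688 in². R_n = min(0.6×65×4.3594, 0.6×50×6.6563) + 1.0×65×0.54688 = min(170.02, 199.69) + 35.547 = 205.57 kips. φR_n = 0.75 × 205.57 = 154.2 kips.
Tension rupture (net): A_n = (11 − 2×1.3125)×0.25 = 2.0938 in² (U = 1.0, A_e = A_n). φR_n = 0.75 × 65 × 2.0938 = 102.1 kips.
Governing: min(501.0, 245.0, 123.8, 154.2, 102.1) = 102.1 kips → net-section rupture.

102.1 kips (net-section rupture governs)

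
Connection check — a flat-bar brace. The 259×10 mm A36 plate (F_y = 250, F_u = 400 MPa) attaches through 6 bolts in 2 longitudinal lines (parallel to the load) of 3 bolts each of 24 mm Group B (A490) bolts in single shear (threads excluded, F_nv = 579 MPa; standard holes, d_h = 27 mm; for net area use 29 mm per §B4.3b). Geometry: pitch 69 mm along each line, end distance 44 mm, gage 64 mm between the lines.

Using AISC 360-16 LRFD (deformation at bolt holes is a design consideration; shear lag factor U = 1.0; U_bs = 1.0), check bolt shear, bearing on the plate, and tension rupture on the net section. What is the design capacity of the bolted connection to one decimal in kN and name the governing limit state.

Bolt shear: A_b = π(24)²/4 = 452.39 mm². φR_n = 0.75 × 579 × 452.39 × 6 × 1 = 1178.7 kN.
Bearing (10 mm plate, F_u = 400 MPa): end bolts L_c = 44 − 27/2 = 30.5, R_n = min(1.2×30.5×10×400, 2.4×24×10×400) = 146.4 kN/bolt; interior L_c = 69 − 27 = 42, R_n = 201.6 kN/bolt. φR_n = 0.75 × (2×146.4 + 4×201.6) = 824.4 kN.
Tension rupture (net): A_n = (259 − 2×29)×10 = 2010 mm² (U = 1.0, A_e = A_n). φR_n = 0.75 × 400 × 2010 = 603.0 kN.
Governing: min(1178.7, 824.4, 603.0) = 603.0 kN → net-section rupture.

603.0 kN (net-section rupture governs)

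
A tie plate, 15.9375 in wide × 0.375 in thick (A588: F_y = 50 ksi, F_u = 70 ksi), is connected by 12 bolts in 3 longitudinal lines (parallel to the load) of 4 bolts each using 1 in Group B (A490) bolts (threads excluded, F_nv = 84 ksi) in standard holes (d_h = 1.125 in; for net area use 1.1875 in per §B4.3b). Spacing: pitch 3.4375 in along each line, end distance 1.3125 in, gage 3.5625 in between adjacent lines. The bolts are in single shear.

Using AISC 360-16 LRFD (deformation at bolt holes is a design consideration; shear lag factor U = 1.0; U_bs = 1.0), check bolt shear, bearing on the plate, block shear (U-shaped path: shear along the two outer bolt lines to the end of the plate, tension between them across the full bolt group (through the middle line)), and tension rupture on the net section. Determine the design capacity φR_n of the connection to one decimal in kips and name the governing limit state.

Bolt shear: A_b = π(1)²/4 = 0.7854 in². φR_n = 0.75 × 84 × 0.7854 × 12 × 1 = 593.8 kips.
Bearing (0.375 in plate, F_u = 70 ksi): end bolts L_c = 1.3125 − 1.125/2 = 0.75, R_n = min(1.2×0.75×0.375×70, 2.4×1×0.375×70) = 23.625 kips/bolt; interior L_c = 3.4375 − 1.125 = 2.3125, R_n = 63 kips/bolt. φR_n = 0.75 × (3×23.625 + 9×63) = 478.4 kips.
Block shear: shear path 2×[1.3125+3×3.4375] = 2×11.625 in, A_gv = 8.7188, A_nv = 2×(11.625 − 3.5×1.1875)×0.375 = 5.6016 in²; tension across gage: (7.125 − 2×1.1875)×0.375 = 1.7813 in². R_n = min(0.6×70×5.6016, 0.6×50×8.7188) + 1.0×70×1.7813 = min(235.27, 261.56) + 124.69 = 359.96 kips. φR_n = 0.75 × 359.96 = 270.0 kips.
Tension rupture (net): A_n = (15.9375 − 3×1.1875)×0.375 = 4.6406 in² (U = 1.0, A_e = A_n). φR_n = 0.75 × 70 × 4.6406 = 243.6 kips.
Governing: min(593.8, 478.4, 270.0, 243.6) = 243.6 kips → net-section rupture.

243.6 kips (net-section rupture governs)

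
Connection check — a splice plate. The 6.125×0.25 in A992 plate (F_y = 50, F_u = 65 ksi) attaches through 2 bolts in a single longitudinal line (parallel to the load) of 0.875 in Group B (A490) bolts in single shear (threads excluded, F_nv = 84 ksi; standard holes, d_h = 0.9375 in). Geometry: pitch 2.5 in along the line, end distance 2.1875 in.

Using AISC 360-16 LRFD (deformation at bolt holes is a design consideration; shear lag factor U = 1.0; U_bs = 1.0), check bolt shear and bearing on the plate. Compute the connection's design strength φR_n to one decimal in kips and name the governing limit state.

Bolt shear: A_b = π(0.875)²/4 = 0.60132 in². φR_n = 0.75 × 84 × 0.60132 × 2 × 1 = 75.8 kips.
Bearing (0.25 in plate, F_u = 65 ksi): end bolts L_c = 2.1875 − 0.9375/2 = 1.71875, R_n = min(1.2×1.71875×0.25×65, 2.4×0.875×0.25×65) = 33.516 kips/bolt; interior L_c = 2.5 − 0.9375 = 1.5625, R_n = 30.469 kips/bolt. φR_n = 0.75 × (1×33.516 + 1×30.469) = 48.0 kips.
Governing: min(75.8, 48.0) = 48.0 kips → bearing.

48.0 kips (bearing governs)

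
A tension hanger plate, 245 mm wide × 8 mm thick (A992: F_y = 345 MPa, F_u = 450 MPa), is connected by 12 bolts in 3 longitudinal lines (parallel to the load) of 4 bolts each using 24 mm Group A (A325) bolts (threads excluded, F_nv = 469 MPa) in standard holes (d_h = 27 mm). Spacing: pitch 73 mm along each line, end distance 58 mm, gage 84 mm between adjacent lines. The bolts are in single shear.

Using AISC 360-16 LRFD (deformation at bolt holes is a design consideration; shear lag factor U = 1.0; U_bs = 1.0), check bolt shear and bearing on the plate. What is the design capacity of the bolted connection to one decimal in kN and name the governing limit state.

1773.9 kN (bearing governs)

Bolt shear: A_b = π(24)²/4 = 452.39 mm². φR_n = 0.75 × 469 × 452.39 × 12 × 1 = 1909.5 kN.
Bearing (8 mm plate, F_u = 450 MPa): end bolts L_c = 58 − 27/2 = 44.5, R_n = min(1.2×44.5×8×450, 2.4×24×8×450) = 192.24 kN/bolt; interior L_c = 73 − 27 = 46, R_n = 198.72 kN/bolt. φR_n = 0.75 × (3×192.24 + 9×198.72) = 1773.9 kN.
Governing: min(1909.5, 1773.9) = 1773.9 kN → bearing.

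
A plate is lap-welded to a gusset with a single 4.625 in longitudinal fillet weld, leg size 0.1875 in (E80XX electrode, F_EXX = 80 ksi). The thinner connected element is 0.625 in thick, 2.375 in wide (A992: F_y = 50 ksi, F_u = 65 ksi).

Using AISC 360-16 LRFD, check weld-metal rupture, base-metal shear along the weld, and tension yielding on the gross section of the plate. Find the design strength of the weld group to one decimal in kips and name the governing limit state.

22.1 kips (weld metal governs)

Weld metal: throat = 0.707×0.1875 = 0.13256 in, L = 4.625 in. φR_n = 0.75 × 0.6 × 80 × 0.13256 × 4.625 = 22.1 kips.
Base metal shear (0.625 in plate): yield φR_n = 1.0×0.6×50×0.625×4.625 = 86.7 kips; rupture φR_n = 0.75×0.6×65×0.625×4.625 = 84.6 kips; take 84.6 kips (rupture).
Tension yield (gross): A_g = 2.375×0.625 = 1.4844 in². φR_n = 0.90 × 50 × 1.4844 = 66.8 kips.
Governing: min(22.1, 84.6, 66.8) = 22.1 kips → weld metal.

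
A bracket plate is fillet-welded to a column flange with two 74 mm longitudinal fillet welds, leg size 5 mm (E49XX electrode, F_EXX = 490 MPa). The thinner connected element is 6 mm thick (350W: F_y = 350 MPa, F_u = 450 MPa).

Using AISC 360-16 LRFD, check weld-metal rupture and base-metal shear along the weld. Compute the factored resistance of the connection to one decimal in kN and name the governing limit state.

115.4 kN (weld metal governs)

Weld metal: throat = 0.707×5 = 3.535 mm, L = 2×74 = 148 mm. φR_n = 0.75 × 0.6 × 490 × 3.535 × 148 = 115.4 kN.
Base metal shear (6 mm plate): yield φR_n = 1.0×0.6×350×6×148 = 186.5 kN; rupture φR_n = 0.75×0.6×450×6×148 = 179.8 kN; take 179.8 kN (rupture).
Governing: min(115.4, 179.8) = 115.4 kN → weld metal.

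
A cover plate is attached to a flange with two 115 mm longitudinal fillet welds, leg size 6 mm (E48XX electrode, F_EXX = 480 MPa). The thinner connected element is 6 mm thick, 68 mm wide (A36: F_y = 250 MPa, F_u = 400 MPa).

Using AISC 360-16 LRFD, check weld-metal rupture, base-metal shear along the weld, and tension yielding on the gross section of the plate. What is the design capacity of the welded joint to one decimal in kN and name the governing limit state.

Weld metal: throat = 0.707×6 = 4.242 mm, L = 2×115 = 230 mm. φR_n = 0.75 × 0.6 × 480 × 4.242 × 230 = 210.7 kN.
Base metal shear (6 mm plate): yield φR_n = 1.0×0.6×250×6×230 = 207.0 kN; rupture φR_n = 0.75×0.6×400×6×230 = 248.4 kN; take 207.0 kN (yield).
Tension yield (gross): A_g = 68×6 = 408 mm². φR_n = 0.90 × 250 × 408 = 91.8 kN.
Governing: min(210.7, 207.0, 91.8) = 91.8 kN → gross-section yield.

91.8 kN (gross-section yield governs)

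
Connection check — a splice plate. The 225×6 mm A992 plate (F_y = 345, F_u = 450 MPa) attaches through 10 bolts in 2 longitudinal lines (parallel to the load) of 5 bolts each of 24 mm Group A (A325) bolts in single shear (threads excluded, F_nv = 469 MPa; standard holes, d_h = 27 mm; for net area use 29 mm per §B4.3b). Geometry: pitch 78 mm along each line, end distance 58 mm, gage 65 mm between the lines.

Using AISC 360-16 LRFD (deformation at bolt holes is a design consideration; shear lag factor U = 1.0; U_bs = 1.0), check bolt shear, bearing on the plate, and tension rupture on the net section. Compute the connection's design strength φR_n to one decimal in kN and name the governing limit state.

Bolt shear: A_b = π(24)²/4 = 452.39 mm². φR_n = 0.75 × 469 × 452.39 × 10 × 1 = 1591.3 kN.
Bearing (6 mm plate, F_u = 450 MPa): end bolts L_c = 58 − 27/2 = 44.5, R_n = min(1.2×44.5×6×450, 2.4×24×6×450) = 144.18 kN/bolt; interior L_c = 78 − 27 = 51, R_n = 155.52 kN/bolt. φR_n = 0.75 × (2×144.18 + 8×155.52) = 1149.4 kN.
Tension rupture (net): A_n = (225 − 2×29)×6 = 1002 mm² (U = 1.0, A_e = A_n). φR_n = 0.75 × 450 × 1002 = 338.2 kN.
Governing: min(1591.3, 1149.4, 338.2) = 338.2 kN → net-section rupture.

338.2 kN (net-section rupture governs)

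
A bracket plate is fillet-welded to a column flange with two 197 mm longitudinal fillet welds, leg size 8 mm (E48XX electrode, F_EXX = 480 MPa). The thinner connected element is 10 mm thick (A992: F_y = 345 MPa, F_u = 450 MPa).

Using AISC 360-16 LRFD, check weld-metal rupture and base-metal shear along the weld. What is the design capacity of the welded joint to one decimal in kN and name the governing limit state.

481.3 kN (weld metal governs)

Weld metal: throat = 0.707×8 = 5.656 mm, L = 2×197 = 394 mm. φR_n = 0.75 × 0.6 × 480 × 5.656 × 394 = 481.3 kN.
Base metal shear (10 mm plate): yield φR_n = 1.0×0.6×345×10×394 = 815.6 kN; rupture φR_n = 0.75×0.6×450×10×394 = 797.9 kN; take 797.9 kN (rupture).
Governing: min(481.3, 797.9) = 481.3 kN → weld metal.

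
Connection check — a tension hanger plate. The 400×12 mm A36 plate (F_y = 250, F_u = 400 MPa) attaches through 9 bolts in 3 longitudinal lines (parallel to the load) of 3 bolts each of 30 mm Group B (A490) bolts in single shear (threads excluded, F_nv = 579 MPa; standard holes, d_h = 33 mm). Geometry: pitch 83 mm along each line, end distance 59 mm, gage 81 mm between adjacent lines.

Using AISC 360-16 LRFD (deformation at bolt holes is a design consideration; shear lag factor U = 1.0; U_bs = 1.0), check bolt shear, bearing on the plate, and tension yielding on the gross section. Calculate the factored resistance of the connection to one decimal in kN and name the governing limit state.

1080.0 kN (gross-section yield governs)

Bolt shear: A_b = π(30)²/4 = 706.86 mm². φR_n = 0.75 × 579 × 706.86 × 9 × 1 = 2762.6 kN.
Bearing (12 mm plate, F_u = 400 MPa): end bolts L_c = 59 − 33/2 = 42.5, R_n = min(1.2×42.5×12×400, 2.4×30×12×400) = 244.8 kN/bolt; interior L_c = 83 − 33 = 50, R_n = 288 kN/bolt. φR_n = 0.75 × (3×244.8 + 6×288) = 1846.8 kN.
Tension yield (gross): A_g = 400×12 = 4800 mm². φR_n = 0.90 × 250 × 4800 = 1080.0 kN.
Governing: min(2762.6, 1846.8, 1080.0) = 1080.0 kN → gross-section yield.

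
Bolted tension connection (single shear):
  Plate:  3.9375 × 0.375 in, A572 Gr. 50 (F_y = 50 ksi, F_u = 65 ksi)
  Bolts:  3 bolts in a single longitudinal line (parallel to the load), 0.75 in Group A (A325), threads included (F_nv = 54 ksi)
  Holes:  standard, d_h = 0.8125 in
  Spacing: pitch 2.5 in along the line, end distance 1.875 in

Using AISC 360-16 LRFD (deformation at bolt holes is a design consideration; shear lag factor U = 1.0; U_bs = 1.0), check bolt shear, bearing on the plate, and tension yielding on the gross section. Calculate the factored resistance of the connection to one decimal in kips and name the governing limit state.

53.7 kips (bolt shear governs)

Bolt shear: A_b = π(0.75)²/4 = 0.44179 in². φR_n = 0.75 × 54 × 0.44179 × 3 × 1 = 53.7 kips.
Bearing (0.375 in plate, F_u = 65 ksi): end bolts L_c = 1.875 − 0.8125/2 = 1.46875, R_n = min(1.2×1.46875×0.375×65, 2.4×0.75×0.375×65) = 42.961 kips/bolt; interior L_c = 2.5 − 0.8125 = 1.6875, R_n = 43.875 kips/bolt. φR_n = 0.75 × (1×42.961 + 2×43.875) = 98.0 kips.
Tension yield (gross): A_g = 3.9375×0.375 = 1.4766 in². φR_n = 0.90 × 50 × 1.4766 = 66.4 kips.
Governing: min(53.7, 98.0, 66.4) = 53.7 kips → bolt shear.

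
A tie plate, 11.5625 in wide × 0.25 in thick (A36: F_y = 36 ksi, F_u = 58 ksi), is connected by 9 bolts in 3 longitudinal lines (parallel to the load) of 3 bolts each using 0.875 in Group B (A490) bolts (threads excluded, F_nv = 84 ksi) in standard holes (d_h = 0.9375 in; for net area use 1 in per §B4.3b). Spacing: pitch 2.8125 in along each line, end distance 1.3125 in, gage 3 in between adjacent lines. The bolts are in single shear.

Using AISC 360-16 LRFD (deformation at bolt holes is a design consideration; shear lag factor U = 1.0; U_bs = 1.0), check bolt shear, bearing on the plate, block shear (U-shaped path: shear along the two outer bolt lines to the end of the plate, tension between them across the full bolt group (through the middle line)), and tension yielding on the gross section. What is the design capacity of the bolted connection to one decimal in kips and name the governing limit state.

Bolt shear: A_b = π(0.875)²/4 = 0.60132 in². φR_n = 0.75 × 84 × 0.60132 × 9 × 1 = 340.9 kips.
Bearing (0.25 in plate, F_u = 58 ksi): end bolts L_c = 1.3125 − 0.9375/2 = 0.84375, R_n = min(1.2×0.84375×0.25×58, 2.4×0.875×0.25×58) = 14.681 kips/bolt; interior L_c = 2.8125 − 0.9375 = 1.875, R_n = 30.45 kips/bolt. φR_n = 0.75 × (3×14.681 + 6×30.45) = 170.1 kips.
Block shear: shear path 2×[1.3125+2×2.8125] = 2×6.9375 in, A_gv = 3.4688, A_nv = 2×(6.9375 − 2.5×1)×0.25 = 2.2188 in²; tension across gage: (6 − 2×1)×0.25 = 1 in². R_n = min(0.6×58×2.2188, 0.6×36×3.4688) + 1.0×58×1 = min(77.214, 74.926) + 58 = 132.93 kips. φR_n = 0.75 × 132.93 = 99.7 kips.
Tension yield (gross): A_g = 11.5625×0.25 = 2.8906 in². φR_n = 0.90 × 36 × 2.8906 = 93.7 kips.
Governing: min(340.9, 170.1, 99.7, 93.7) = 93.7 kips → gross-section yield.

93.7 kips (gross-section yield governs)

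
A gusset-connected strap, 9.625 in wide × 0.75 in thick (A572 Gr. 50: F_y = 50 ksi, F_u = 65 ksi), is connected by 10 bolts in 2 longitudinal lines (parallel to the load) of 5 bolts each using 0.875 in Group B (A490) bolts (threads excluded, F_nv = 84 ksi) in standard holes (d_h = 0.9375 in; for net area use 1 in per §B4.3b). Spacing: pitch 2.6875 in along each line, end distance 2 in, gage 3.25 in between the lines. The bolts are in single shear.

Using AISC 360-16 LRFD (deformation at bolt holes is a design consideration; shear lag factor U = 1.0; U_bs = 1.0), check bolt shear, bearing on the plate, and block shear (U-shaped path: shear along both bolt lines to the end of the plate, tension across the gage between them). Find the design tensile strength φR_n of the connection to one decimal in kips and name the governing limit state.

378.8 kips (bolt shear governs)

Bolt shear: A_b = π(0.875)²/4 = 0.60132 in². φR_n = 0.75 × 84 × 0.60132 × 10 × 1 = 378.8 kips.
Bearing (0.75 in plate, F_u = 65 ksi): end bolts L_c = 2 − 0.9375/2 = 1.53125, R_n = min(1.2×1.53125×0.75×65, 2.4×0.875×0.75×65) = 89.578 kips/bolt; interior L_c = 2.6875 − 0.9375 = 1.75, R_n = 102.38 kips/bolt. φR_n = 0.75 × (2×89.578 + 8×102.38) = 748.6 kips.
Block shear: shear path 2×[2+4×2.6875] = 2×12.75 in, A_gv = 19.125, A_nv = 2×(12.75 − 4.5×1)×0.75 = 12.375 in²; tension across gage: (3.25 − 1×1)×0.75 = 1.6875 in². R_n = min(0.6×65×12.375, 0.6×50×19.125) + 1.0×65×1.6875 = min(482.63, 573.75) + 109.69 = 592.32 kips. φR_n = 0.75 × 592.32 = 444.2 kips.
Governing: min(378.8, 748.6, 444.2) = 378.8 kips → bolt shear.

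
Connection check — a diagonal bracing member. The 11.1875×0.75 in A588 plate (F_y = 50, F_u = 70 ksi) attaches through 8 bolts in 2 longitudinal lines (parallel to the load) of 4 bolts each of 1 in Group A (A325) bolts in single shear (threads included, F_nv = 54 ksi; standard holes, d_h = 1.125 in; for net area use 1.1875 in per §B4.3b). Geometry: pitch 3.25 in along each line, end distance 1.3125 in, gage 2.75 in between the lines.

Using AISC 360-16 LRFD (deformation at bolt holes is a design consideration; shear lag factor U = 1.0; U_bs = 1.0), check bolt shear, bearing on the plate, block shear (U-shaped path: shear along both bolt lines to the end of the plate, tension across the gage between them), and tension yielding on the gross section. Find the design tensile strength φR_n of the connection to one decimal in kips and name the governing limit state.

Bolt shear: A_b = π(1)²/4 = 0.7854 in². φR_n = 0.75 × 54 × 0.7854 × 8 × 1 = 254.5 kips.
Bearing (0.75 in plate, F_u = 70 ksi): end bolts L_c = 1.3125 − 1.125/2 = 0.75, R_n = min(1.2×0.75×0.75×70, 2.4×1×0.75×70) = 47.25 kips/bolt; interior L_c = 3.25 − 1.125 = 2.125, R_n = 126 kips/bolt. φR_n = 0.75 × (2×47.25 + 6×126) = 637.9 kips.
Block shear: shear path 2×[1.3125+3×3.25] = 2×11.0625 in, A_gv = 16.594, A_nv = 2×(11.0625 − 3.5×1.1875)×0.75 = 10.359 in²; tension across gage: (2.75 − 1×1.1875)×0.75 = 1.1719 in². R_n = min(0.6×70×10.359, 0.6×50×16.594) + 1.0×70×1.1719 = min(435.08, 497.82) + 82.033 = 517.11 kips. φR_n = 0.75 × 517.11 = 387.8 kips.
Tension yield (gross): A_g = 11.1875×0.75 = 8.3906 in². φR_n = 0.90 × 50 × 8.3906 = 377.6 kips.
Governing: min(254.5, 637.9, 387.8, 377.6) = 254.5 kips → bolt shear.

254.5 kips (bolt shear governs)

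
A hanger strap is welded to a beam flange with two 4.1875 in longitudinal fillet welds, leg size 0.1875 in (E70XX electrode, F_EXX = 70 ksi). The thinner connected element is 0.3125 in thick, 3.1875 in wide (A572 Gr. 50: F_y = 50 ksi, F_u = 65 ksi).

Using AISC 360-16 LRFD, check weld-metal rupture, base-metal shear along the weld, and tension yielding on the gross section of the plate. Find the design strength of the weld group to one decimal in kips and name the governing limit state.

Weld metal: throat = 0.707×0.1875 = 0.13256 in, L = 2×4.1875 = 8.375 in. φR_n = 0.75 × 0.6 × 70 × 0.13256 × 8.375 = 35.0 kips.
Base metal shear (0.3125 in plate): yield φR_n = 1.0×0.6×50×0.3125×8.375 = 78.5 kips; rupture φR_n = 0.75×0.6×65×0.3125×8.375 = 76.6 kips; take 76.6 kips (rupture).
Tension yield (gross): A_g = 3.1875×0.3125 = 0.99609 in². φR_n = 0.90 × 50 × 0.99609 = 44.8 kips.
Governing: min(35.0, 76.6, 44.8) = 35.0 kips → weld metal.

35.0 kips (weld metal governs)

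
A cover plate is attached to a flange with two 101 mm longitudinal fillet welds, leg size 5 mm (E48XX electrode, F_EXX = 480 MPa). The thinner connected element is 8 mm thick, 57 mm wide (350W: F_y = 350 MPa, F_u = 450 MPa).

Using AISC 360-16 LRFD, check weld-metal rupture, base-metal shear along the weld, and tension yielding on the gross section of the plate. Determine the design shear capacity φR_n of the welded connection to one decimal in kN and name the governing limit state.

Weld metal: throat = 0.707×5 = 3.535 mm, L = 2×101 = 202 mm. φR_n = 0.75 × 0.6 × 480 × 3.535 × 202 = 154.2 kN.
Base metal shear (8 mm plate): yield φR_n = 1.0×0.6×350×8×202 = 339.4 kN; rupture φR_n = 0.75×0.6×450×8×202 = 327.2 kN; take 327.2 kN (rupture).
Tension yield (gross): A_g = 57×8 = 456 mm². φR_n = 0.90 × 350 × 456 = 143.6 kN.
Governing: min(154.2, 327.2, 143.6) = 143.6 kN → gross-section yield.

143.6 kN (gross-section yield governs)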